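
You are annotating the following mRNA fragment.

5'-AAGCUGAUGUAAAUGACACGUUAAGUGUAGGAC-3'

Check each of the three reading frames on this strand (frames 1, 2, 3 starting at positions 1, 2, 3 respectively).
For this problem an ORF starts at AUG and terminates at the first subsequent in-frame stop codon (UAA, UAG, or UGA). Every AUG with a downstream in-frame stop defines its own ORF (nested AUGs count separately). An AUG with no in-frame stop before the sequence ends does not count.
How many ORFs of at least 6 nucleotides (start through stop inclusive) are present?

2

Frame 1: AAG CUG AUG UAA AUG ACA CGU UAA GUG UAG GAC — AUG at 7, stop UAA at 10 → 6 nt; AUG at 13, stop UAA at 22 → 12 nt.
Frame 2: AGC UGA UGU AAA UGA CAC GUU AAG UGU AGG — no AUG→stop ORF.
Frame 3: GCU GAU GUA AAU GAC ACG UUA AGU GUA GGA — no AUG→stop ORF.
ORFs ≥ 6 nucleotides: frame 1 7–12 (6 nucleotides), frame 1 13–24 (12 nucleotides). Count = 2.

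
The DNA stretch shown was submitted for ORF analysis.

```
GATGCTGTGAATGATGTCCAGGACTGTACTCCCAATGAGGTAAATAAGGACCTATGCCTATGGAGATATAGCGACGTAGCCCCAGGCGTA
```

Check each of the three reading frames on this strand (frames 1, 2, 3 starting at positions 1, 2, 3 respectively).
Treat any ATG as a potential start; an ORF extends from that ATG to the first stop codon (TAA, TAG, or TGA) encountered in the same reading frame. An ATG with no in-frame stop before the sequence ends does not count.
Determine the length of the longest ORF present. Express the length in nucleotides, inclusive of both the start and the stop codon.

33

Frame 1: GAT GCT GTG AAT GAT GTC CAG GAC TGT ACT CCC AAT GAG GTA AAT AAG GAC CTA TGC CTA TGG AGA TAT AGC GAC GTA GCC CCA GGC GTA — no ATG→stop ORF.
Frame 2: ATG CTG TGA ATG ATG TCC AGG ACT GTA CTC CCA ATG AGG TAA ATA AGG ACC TAT GCC TAT GGA GAT ATA GCG ACG TAG CCC CAG GCG — ATG at 2, stop TGA at 8 → 9 nt; ATG at 11, stop TAA at 41 → 33 nt; ATG at 14, stop TAA at 41 → 30 nt; ATG at 35, stop TAA at 41 → 9 nt.
Frame 3: TGC TGT GAA TGA TGT CCA GGA CTG TAC TCC CAA TGA GGT AAA TAA GGA CCT ATG CCT ATG GAG ATA TAG CGA CGT AGC CCC AGG CGT — ATG at 54, stop TAG at 69 → 18 nt; ATG at 60, stop TAG at 69 → 12 nt.
Longest: frame 2, positions 11–43, 33 nt = 11 codons = 10 aa. → 33 nucleotides.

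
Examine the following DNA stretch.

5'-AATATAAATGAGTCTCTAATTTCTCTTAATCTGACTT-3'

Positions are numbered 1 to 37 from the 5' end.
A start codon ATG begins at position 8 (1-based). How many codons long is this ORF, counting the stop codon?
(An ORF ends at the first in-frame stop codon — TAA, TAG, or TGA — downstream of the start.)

4

Codons from position 8: ATG (8–10), AGT (11–13), CTC (14–16), TAA (17–19).
TAA is the first in-frame stop; that's 4 codons including the stop.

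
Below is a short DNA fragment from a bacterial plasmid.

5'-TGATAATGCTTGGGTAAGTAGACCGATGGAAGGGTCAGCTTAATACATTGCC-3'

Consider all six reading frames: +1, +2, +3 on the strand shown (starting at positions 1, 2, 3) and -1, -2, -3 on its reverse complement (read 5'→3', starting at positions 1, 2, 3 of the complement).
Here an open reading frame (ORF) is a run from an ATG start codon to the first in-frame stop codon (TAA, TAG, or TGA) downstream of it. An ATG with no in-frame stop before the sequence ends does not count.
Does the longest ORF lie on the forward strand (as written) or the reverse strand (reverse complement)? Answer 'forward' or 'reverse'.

forward

Reverse complement (5'→3'): GGCAATGTATTAAGCTGACCCTTCCATCGGTCTACTTACCCAAGCATTATCA
Frame +1: TGA TAA TGC TTG GGT AAG TAG ACC GAT GGA AGG GTC AGC TTA ATA CAT TGC — no ATG→stop ORF.
Frame +2: GAT AAT GCT TGG GTA AGT AGA CCG ATG GAA GGG TCA GCT TAA TAC ATT GCC — ATG at 26, stop TAA at 41 → 18 nt.
Frame +3: ATA ATG CTT GGG TAA GTA GAC CGA TGG AAG GGT CAG CTT AAT ACA TTG — ATG at 6, stop TAA at 15 → 12 nt.
Frame -1: GGC AAT GTA TTA AGC TGA CCC TTC CAT CGG TCT ACT TAC CCA AGC ATT ATC — no ATG→stop ORF.
Frame -2: GCA ATG TAT TAA GCT GAC CCT TCC ATC GGT CTA CTT ACC CAA GCA TTA TCA — ATG at 5, stop TAA at 11 → 9 nt.
Frame -3: CAA TGT ATT AAG CTG ACC CTT CCA TCG GTC TAC TTA CCC AAG CAT TAT — no ATG→stop ORF.
Forward-strand max 18 nt; reverse-strand max 9 nt. The forward strand has the longer ORF.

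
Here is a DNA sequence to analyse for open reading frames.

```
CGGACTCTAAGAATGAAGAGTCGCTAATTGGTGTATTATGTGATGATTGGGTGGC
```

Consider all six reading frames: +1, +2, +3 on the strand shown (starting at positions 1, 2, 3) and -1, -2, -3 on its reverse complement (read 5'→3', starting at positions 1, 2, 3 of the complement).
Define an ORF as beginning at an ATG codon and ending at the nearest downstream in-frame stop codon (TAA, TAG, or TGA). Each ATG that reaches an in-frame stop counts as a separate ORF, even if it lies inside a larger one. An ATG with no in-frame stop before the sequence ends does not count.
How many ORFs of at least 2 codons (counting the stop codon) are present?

2

Reverse complement (5'→3'): GCCACCCAATCATCACATAATACACCAATTAGCGACTCTTCATTCTTAGAGTCCG
Frame +1: CGG ACT CTA AGA ATG AAG AGT CGC TAA TTG GTG TAT TAT GTG ATG ATT GGG TGG — ATG at 13, stop TAA at 25 → 15 nt.
Frame +2: GGA CTC TAA GAA TGA AGA GTC GCT AAT TGG TGT ATT ATG TGA TGA TTG GGT GGC — ATG at 38, stop TGA at 41 → 6 nt.
Frame +3: GAC TCT AAG AAT GAA GAG TCG CTA ATT GGT GTA TTA TGT GAT GAT TGG GTG — no ATG→stop ORF.
Frame -1: GCC ACC CAA TCA TCA CAT AAT ACA CCA ATT AGC GAC TCT TCA TTC TTA GAG TCC — no ATG→stop ORF.
Frame -2: CCA CCC AAT CAT CAC ATA ATA CAC CAA TTA GCG ACT CTT CAT TCT TAG AGT CCG — no ATG→stop ORF.
Frame -3: CAC CCA ATC ATC ACA TAA TAC ACC AAT TAG CGA CTC TTC ATT CTT AGA GTC — no ATG→stop ORF.
ORFs ≥ 2 codons: frame +1 13–27 (5 codons), frame +2 38–43 (2 codons). Count = 2.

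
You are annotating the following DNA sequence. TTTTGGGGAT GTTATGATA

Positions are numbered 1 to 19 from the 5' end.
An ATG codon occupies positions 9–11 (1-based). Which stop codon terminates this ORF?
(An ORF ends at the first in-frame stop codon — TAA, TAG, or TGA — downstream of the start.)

Codons from position 9: ATG (9–11), TTA (12–14), TGA (15–17).
The first in-frame stop codon is TGA.

TGA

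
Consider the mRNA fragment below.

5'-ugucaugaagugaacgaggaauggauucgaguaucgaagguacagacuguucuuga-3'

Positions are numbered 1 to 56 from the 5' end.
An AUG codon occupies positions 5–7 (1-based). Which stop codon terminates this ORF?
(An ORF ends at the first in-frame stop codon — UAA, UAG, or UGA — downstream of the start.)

UGA

Codons from position 5: AUG (5–7), AAG (8–10), UGA (11–13).
The first in-frame stop codon is UGA.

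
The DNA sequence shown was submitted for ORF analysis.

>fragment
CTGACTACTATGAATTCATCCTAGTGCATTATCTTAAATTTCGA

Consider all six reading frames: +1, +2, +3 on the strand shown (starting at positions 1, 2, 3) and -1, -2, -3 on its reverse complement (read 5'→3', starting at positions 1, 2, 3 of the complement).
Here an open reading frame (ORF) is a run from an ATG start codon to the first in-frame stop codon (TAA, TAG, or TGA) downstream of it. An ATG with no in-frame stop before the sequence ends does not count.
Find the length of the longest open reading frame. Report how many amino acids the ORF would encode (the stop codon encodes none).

Reverse complement (5'→3'): TCGAAATTTAAGATAATGCACTAGGATGAATTCATAGTAGTCAG
Frame +1: CTG ACT ACT ATG AAT TCA TCC TAG TGC ATT ATC TTA AAT TTC — ATG at 10, stop TAG at 22 → 15 nt.
Frame +2: TGA CTA CTA TGA ATT CAT CCT AGT GCA TTA TCT TAA ATT TCG — no ATG→stop ORF.
Frame +3: GAC TAC TAT GAA TTC ATC CTA GTG CAT TAT CTT AAA TTT CGA — no ATG→stop ORF.
Frame -1: TCG AAA TTT AAG ATA ATG CAC TAG GAT GAA TTC ATA GTA GTC — ATG at 16, stop TAG at 22 → 9 nt.
Frame -2: CGA AAT TTA AGA TAA TGC ACT AGG ATG AAT TCA TAG TAG TCA — ATG at 26, stop TAG at 35 → 12 nt.
Frame -3: GAA ATT TAA GAT AAT GCA CTA GGA TGA ATT CAT AGT AGT CAG — no ATG→stop ORF.
Longest: frame +1, positions 10–24, 15 nt = 5 codons = 4 aa. → 4 amino acids.

4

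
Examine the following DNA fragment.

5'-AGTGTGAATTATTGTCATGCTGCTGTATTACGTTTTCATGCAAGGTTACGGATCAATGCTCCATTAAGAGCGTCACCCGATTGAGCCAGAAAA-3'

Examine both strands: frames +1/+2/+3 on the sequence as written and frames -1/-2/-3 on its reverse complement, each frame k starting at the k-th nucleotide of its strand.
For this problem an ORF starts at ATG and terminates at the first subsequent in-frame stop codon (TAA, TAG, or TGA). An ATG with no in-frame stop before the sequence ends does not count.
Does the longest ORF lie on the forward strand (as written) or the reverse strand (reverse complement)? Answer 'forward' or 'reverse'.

Reverse complement (5'→3'): TTTTCTGGCTCAATCGGGTGACGCTCTTAATGGAGCATTGATCCGTAACCTTGCATGAAAACGTAATACAGCAGCATGACAATAATTCACACT
Frame +1: AGT GTG AAT TAT TGT CAT GCT GCT GTA TTA CGT TTT CAT GCA AGG TTA CGG ATC AAT GCT CCA TTA AGA GCG TCA CCC GAT TGA GCC AGA AAA — no ATG→stop ORF.
Frame +2: GTG TGA ATT ATT GTC ATG CTG CTG TAT TAC GTT TTC ATG CAA GGT TAC GGA TCA ATG CTC CAT TAA GAG CGT CAC CCG ATT GAG CCA GAA — ATG at 17, stop TAA at 65 → 51 nt; ATG at 38, stop TAA at 65 → 30 nt; ATG at 56, stop TAA at 65 → 12 nt.
Frame +3: TGT GAA TTA TTG TCA TGC TGC TGT ATT ACG TTT TCA TGC AAG GTT ACG GAT CAA TGC TCC ATT AAG AGC GTC ACC CGA TTG AGC CAG AAA — no ATG→stop ORF.
Frame -1: TTT TCT GGC TCA ATC GGG TGA CGC TCT TAA TGG AGC ATT GAT CCG TAA CCT TGC ATG AAA ACG TAA TAC AGC AGC ATG ACA ATA ATT CAC ACT — ATG at 55, stop TAA at 64 → 12 nt.
Frame -2: TTT CTG GCT CAA TCG GGT GAC GCT CTT AAT GGA GCA TTG ATC CGT AAC CTT GCA TGA AAA CGT AAT ACA GCA GCA TGA CAA TAA TTC ACA — no ATG→stop ORF.
Frame -3: TTC TGG CTC AAT CGG GTG ACG CTC TTA ATG GAG CAT TGA TCC GTA ACC TTG CAT GAA AAC GTA ATA CAG CAG CAT GAC AAT AAT TCA CAC — ATG at 30, stop TGA at 39 → 12 nt.
Forward-strand max 51 nt; reverse-strand max 12 nt. The forward strand has the longer ORF.

forward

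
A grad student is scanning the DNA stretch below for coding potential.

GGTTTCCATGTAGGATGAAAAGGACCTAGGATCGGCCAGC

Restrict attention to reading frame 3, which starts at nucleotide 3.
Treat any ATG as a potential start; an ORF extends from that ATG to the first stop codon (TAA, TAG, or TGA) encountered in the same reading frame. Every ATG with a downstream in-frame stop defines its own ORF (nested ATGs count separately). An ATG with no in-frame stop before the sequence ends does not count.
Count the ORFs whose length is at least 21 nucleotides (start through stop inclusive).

Frame 3: TTT CCA TGT AGG ATG AAA AGG ACC TAG GAT CGG CCA — ATG at 15, stop TAG at 27 → 15 nt.
No ORF reaches 21 nucleotides. Count = 0.

0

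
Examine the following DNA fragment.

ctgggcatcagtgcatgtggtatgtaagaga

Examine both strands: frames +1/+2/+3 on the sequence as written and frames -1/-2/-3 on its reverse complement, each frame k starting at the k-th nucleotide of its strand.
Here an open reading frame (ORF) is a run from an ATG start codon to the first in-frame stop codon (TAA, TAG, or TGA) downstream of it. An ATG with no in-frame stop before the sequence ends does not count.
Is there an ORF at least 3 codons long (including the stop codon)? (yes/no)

Reverse complement (5'→3'): TCTCTTACATACCACATGCACTGATGCCCAG
Frame +1: CTG GGC ATC AGT GCA TGT GGT ATG TAA GAG — ATG at 22, stop TAA at 25 → 6 nt.
Frame +2: TGG GCA TCA GTG CAT GTG GTA TGT AAG AGA — no ATG→stop ORF.
Frame +3: GGG CAT CAG TGC ATG TGG TAT GTA AGA — no ATG→stop ORF.
Frame -1: TCT CTT ACA TAC CAC ATG CAC TGA TGC CCA — ATG at 16, stop TGA at 22 → 9 nt.
Frame -2: CTC TTA CAT ACC ACA TGC ACT GAT GCC CAG — no ATG→stop ORF.
Frame -3: TCT TAC ATA CCA CAT GCA CTG ATG CCC — no ATG→stop ORF.
Frame -1 has an ORF of 3 codons (positions 16–24) ≥ 3, so yes.

yes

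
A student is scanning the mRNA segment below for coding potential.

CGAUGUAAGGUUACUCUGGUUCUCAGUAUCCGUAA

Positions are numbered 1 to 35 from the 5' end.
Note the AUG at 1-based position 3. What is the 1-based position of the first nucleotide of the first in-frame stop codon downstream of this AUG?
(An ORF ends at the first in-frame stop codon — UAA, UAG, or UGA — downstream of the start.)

6

Codons from position 3: AUG (3–5), UAA (6–8).
UAA is a stop codon; it begins at position 6.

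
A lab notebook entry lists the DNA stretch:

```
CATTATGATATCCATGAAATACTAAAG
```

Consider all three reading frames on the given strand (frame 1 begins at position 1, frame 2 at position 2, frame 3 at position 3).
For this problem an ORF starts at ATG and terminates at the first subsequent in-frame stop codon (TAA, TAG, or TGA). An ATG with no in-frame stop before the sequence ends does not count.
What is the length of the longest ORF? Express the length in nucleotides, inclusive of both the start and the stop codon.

Frame 1: CAT TAT GAT ATC CAT GAA ATA CTA AAG — no ATG→stop ORF.
Frame 2: ATT ATG ATA TCC ATG AAA TAC TAA — ATG at 5, stop TAA at 23 → 21 nt; ATG at 14, stop TAA at 23 → 12 nt.
Frame 3: TTA TGA TAT CCA TGA AAT ACT AAA — no ATG→stop ORF.
Longest: frame 2, positions 5–25, 21 nt = 7 codons = 6 aa. → 21 nucleotides.

21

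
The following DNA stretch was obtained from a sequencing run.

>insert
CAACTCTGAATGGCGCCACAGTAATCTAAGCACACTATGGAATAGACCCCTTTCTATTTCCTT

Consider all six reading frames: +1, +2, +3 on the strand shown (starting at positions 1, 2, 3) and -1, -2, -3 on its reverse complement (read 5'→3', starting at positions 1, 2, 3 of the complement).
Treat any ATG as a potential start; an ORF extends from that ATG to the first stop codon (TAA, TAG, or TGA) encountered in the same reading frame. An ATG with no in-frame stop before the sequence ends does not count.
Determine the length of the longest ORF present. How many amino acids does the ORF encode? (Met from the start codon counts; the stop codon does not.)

Reverse complement (5'→3'): AAGGAAATAGAAAGGGGTCTATTCCATAGTGTGCTTAGATTACTGTGGCGCCATTCAGAGTTG
Frame +1: CAA CTC TGA ATG GCG CCA CAG TAA TCT AAG CAC ACT ATG GAA TAG ACC CCT TTC TAT TTC CTT — ATG at 10, stop TAA at 22 → 15 nt; ATG at 37, stop TAG at 43 → 9 nt.
Frame +2: AAC TCT GAA TGG CGC CAC AGT AAT CTA AGC ACA CTA TGG AAT AGA CCC CTT TCT ATT TCC — no ATG→stop ORF.
Frame +3: ACT CTG AAT GGC GCC ACA GTA ATC TAA GCA CAC TAT GGA ATA GAC CCC TTT CTA TTT CCT — no ATG→stop ORF.
Frame -1: AAG GAA ATA GAA AGG GGT CTA TTC CAT AGT GTG CTT AGA TTA CTG TGG CGC CAT TCA GAG TTG — no ATG→stop ORF.
Frame -2: AGG AAA TAG AAA GGG GTC TAT TCC ATA GTG TGC TTA GAT TAC TGT GGC GCC ATT CAG AGT — no ATG→stop ORF.
Frame -3: GGA AAT AGA AAG GGG TCT ATT CCA TAG TGT GCT TAG ATT ACT GTG GCG CCA TTC AGA GTT — no ATG→stop ORF.
Longest: frame +1, positions 10–24, 15 nt = 5 codons = 4 aa. → 4 amino acids.

4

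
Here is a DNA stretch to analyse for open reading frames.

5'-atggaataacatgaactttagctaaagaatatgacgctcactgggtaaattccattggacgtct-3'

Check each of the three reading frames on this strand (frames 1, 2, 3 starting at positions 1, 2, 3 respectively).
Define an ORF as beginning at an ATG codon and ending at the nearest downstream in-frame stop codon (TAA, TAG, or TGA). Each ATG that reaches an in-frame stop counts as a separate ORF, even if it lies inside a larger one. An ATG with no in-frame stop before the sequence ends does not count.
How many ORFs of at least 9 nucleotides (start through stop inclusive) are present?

3

Frame 1: ATG GAA TAA CAT GAA CTT TAG CTA AAG AAT ATG ACG CTC ACT GGG TAA ATT CCA TTG GAC GTC — ATG at 1, stop TAA at 7 → 9 nt; ATG at 31, stop TAA at 46 → 18 nt.
Frame 2: TGG AAT AAC ATG AAC TTT AGC TAA AGA ATA TGA CGC TCA CTG GGT AAA TTC CAT TGG ACG TCT — ATG at 11, stop TAA at 23 → 15 nt.
Frame 3: GGA ATA ACA TGA ACT TTA GCT AAA GAA TAT GAC GCT CAC TGG GTA AAT TCC ATT GGA CGT — no ATG→stop ORF.
ORFs ≥ 9 nucleotides: frame 1 1–9 (9 nucleotides), frame 1 31–48 (18 nucleotides), frame 2 11–25 (15 nucleotides). Count = 3.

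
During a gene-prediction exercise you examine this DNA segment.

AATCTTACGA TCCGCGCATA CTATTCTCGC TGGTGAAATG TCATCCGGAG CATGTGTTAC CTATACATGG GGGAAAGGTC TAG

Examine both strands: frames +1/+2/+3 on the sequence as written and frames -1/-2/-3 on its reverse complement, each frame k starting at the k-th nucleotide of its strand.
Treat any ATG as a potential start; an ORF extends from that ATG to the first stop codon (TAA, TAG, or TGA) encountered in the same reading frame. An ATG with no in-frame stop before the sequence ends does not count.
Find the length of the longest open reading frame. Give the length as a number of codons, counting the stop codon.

Reverse complement (5'→3'): CTAGACCTTTCCCCCATGTATAGGTAACACATGCTCCGGATGACATTTCACCAGCGAGAATAGTATGCGCGGATCGTAAGATT
Frame +1: AAT CTT ACG ATC CGC GCA TAC TAT TCT CGC TGG TGA AAT GTC ATC CGG AGC ATG TGT TAC CTA TAC ATG GGG GAA AGG TCT — no ATG→stop ORF.
Frame +2: ATC TTA CGA TCC GCG CAT ACT ATT CTC GCT GGT GAA ATG TCA TCC GGA GCA TGT GTT ACC TAT ACA TGG GGG AAA GGT CTA — no ATG→stop ORF.
Frame +3: TCT TAC GAT CCG CGC ATA CTA TTC TCG CTG GTG AAA TGT CAT CCG GAG CAT GTG TTA CCT ATA CAT GGG GGA AAG GTC TAG — no ATG→stop ORF.
Frame -1: CTA GAC CTT TCC CCC ATG TAT AGG TAA CAC ATG CTC CGG ATG ACA TTT CAC CAG CGA GAA TAG TAT GCG CGG ATC GTA AGA — ATG at 16, stop TAA at 25 → 12 nt; ATG at 31, stop TAG at 61 → 33 nt; ATG at 40, stop TAG at 61 → 24 nt.
Frame -2: TAG ACC TTT CCC CCA TGT ATA GGT AAC ACA TGC TCC GGA TGA CAT TTC ACC AGC GAG AAT AGT ATG CGC GGA TCG TAA GAT — ATG at 65, stop TAA at 77 → 15 nt.
Frame -3: AGA CCT TTC CCC CAT GTA TAG GTA ACA CAT GCT CCG GAT GAC ATT TCA CCA GCG AGA ATA GTA TGC GCG GAT CGT AAG ATT — no ATG→stop ORF.
Longest: frame -1, positions 31–63, 33 nt = 11 codons = 10 aa. → 11 codons.

11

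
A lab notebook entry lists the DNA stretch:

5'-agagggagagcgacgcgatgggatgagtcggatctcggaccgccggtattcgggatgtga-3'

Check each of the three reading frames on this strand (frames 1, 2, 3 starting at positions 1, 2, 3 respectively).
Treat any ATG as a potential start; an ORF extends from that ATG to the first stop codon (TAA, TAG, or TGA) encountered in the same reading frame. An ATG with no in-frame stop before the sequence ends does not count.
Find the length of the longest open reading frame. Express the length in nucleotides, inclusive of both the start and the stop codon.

9

Frame 1: AGA GGG AGA GCG ACG CGA TGG GAT GAG TCG GAT CTC GGA CCG CCG GTA TTC GGG ATG TGA — ATG at 55, stop TGA at 58 → 6 nt.
Frame 2: GAG GGA GAG CGA CGC GAT GGG ATG AGT CGG ATC TCG GAC CGC CGG TAT TCG GGA TGT — no ATG→stop ORF.
Frame 3: AGG GAG AGC GAC GCG ATG GGA TGA GTC GGA TCT CGG ACC GCC GGT ATT CGG GAT GTG — ATG at 18, stop TGA at 24 → 9 nt.
Longest: frame 3, positions 18–26, 9 nt = 3 codons = 2 aa. → 9 nucleotides.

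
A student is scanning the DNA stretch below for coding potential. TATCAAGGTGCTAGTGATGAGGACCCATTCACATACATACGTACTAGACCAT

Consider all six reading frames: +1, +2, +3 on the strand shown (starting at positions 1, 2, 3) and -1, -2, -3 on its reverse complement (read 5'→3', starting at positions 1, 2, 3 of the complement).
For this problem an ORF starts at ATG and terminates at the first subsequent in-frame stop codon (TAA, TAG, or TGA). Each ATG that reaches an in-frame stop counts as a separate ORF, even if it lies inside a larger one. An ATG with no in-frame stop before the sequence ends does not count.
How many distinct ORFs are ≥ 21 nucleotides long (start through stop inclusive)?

1

Reverse complement (5'→3'): ATGGTCTAGTACGTATGTATGTGAATGGGTCCTCATCACTAGCACCTTGATA
Frame +1: TAT CAA GGT GCT AGT GAT GAG GAC CCA TTC ACA TAC ATA CGT ACT AGA CCA — no ATG→stop ORF.
Frame +2: ATC AAG GTG CTA GTG ATG AGG ACC CAT TCA CAT ACA TAC GTA CTA GAC CAT — no ATG→stop ORF.
Frame +3: TCA AGG TGC TAG TGA TGA GGA CCC ATT CAC ATA CAT ACG TAC TAG ACC — no ATG→stop ORF.
Frame -1: ATG GTC TAG TAC GTA TGT ATG TGA ATG GGT CCT CAT CAC TAG CAC CTT GAT — ATG at 1, stop TAG at 7 → 9 nt; ATG at 19, stop TGA at 22 → 6 nt; ATG at 25, stop TAG at 40 → 18 nt.
Frame -2: TGG TCT AGT ACG TAT GTA TGT GAA TGG GTC CTC ATC ACT AGC ACC TTG ATA — no ATG→stop ORF.
Frame -3: GGT CTA GTA CGT ATG TAT GTG AAT GGG TCC TCA TCA CTA GCA CCT TGA — ATG at 15, stop TGA at 48 → 36 nt.
ORFs ≥ 21 nucleotides: frame -3 15–50 (36 nucleotides). Count = 1.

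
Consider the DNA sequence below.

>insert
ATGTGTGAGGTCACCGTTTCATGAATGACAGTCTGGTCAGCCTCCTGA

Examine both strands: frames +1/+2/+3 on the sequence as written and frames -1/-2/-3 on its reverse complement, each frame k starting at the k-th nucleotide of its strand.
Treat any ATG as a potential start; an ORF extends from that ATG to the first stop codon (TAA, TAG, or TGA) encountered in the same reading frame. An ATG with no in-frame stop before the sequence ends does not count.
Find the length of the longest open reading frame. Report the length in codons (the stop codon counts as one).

8

Reverse complement (5'→3'): TCAGGAGGCTGACCAGACTGTCATTCATGAAACGGTGACCTCACACAT
Frame +1: ATG TGT GAG GTC ACC GTT TCA TGA ATG ACA GTC TGG TCA GCC TCC TGA — ATG at 1, stop TGA at 22 → 24 nt; ATG at 25, stop TGA at 46 → 24 nt.
Frame +2: TGT GTG AGG TCA CCG TTT CAT GAA TGA CAG TCT GGT CAG CCT CCT — no ATG→stop ORF.
Frame +3: GTG TGA GGT CAC CGT TTC ATG AAT GAC AGT CTG GTC AGC CTC CTG — no ATG→stop ORF.
Frame -1: TCA GGA GGC TGA CCA GAC TGT CAT TCA TGA AAC GGT GAC CTC ACA CAT — no ATG→stop ORF.
Frame -2: CAG GAG GCT GAC CAG ACT GTC ATT CAT GAA ACG GTG ACC TCA CAC — no ATG→stop ORF.
Frame -3: AGG AGG CTG ACC AGA CTG TCA TTC ATG AAA CGG TGA CCT CAC ACA — ATG at 27, stop TGA at 36 → 12 nt.
Longest: frame +1, positions 1–24, 24 nt = 8 codons = 7 aa. → 8 codons.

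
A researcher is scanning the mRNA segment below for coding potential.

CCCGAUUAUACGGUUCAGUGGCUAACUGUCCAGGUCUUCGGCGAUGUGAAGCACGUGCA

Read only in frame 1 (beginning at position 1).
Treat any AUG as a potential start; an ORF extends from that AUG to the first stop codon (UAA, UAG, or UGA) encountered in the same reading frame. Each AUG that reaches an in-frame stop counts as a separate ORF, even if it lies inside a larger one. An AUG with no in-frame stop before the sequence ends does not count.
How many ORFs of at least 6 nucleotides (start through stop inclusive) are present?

0

Frame 1: CCC GAU UAU ACG GUU CAG UGG CUA ACU GUC CAG GUC UUC GGC GAU GUG AAG CAC GUG — no AUG→stop ORF.
No ORF reaches 6 nucleotides. Count = 0.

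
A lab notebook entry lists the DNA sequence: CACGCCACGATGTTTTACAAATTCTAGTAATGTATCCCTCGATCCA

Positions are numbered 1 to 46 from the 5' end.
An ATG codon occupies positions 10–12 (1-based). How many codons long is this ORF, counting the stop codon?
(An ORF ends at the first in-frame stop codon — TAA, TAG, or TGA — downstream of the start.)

6

Codons from position 10: ATG (10–12), TTT (13–15), TAC (16–18), AAA (19–21), TTC (22–24), TAG (25–27).
TAG is the first in-frame stop; that's 6 codons including the stop.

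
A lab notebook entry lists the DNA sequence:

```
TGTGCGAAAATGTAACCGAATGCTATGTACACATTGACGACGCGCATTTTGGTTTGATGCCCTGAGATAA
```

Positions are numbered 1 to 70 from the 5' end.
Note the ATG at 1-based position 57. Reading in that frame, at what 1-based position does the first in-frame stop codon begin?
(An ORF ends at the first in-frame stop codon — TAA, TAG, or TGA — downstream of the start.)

63

Codons from position 57: ATG (57–59), CCC (60–62), TGA (63–65).
TGA is a stop codon; it begins at position 63.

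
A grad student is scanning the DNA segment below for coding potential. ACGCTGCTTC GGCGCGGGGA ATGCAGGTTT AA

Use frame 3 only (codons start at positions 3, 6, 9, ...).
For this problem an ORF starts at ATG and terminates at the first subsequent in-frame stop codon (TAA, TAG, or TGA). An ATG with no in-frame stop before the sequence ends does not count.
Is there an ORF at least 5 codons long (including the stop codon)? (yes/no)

Frame 3: GCT GCT TCG GCG CGG GGA ATG CAG GTT TAA — ATG at 21, stop TAA at 30 → 12 nt.
Largest ORF found is 4 codons < 5, so no.

no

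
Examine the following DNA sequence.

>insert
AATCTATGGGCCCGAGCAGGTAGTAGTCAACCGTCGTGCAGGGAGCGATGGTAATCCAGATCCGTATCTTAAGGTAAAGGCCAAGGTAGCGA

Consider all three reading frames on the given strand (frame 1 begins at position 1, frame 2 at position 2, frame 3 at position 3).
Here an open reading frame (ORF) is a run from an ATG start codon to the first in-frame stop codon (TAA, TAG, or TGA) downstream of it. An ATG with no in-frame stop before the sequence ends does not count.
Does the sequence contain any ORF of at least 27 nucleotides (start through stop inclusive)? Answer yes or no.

yes

Frame 1: AAT CTA TGG GCC CGA GCA GGT AGT AGT CAA CCG TCG TGC AGG GAG CGA TGG TAA TCC AGA TCC GTA TCT TAA GGT AAA GGC CAA GGT AGC — no ATG→stop ORF.
Frame 2: ATC TAT GGG CCC GAG CAG GTA GTA GTC AAC CGT CGT GCA GGG AGC GAT GGT AAT CCA GAT CCG TAT CTT AAG GTA AAG GCC AAG GTA GCG — no ATG→stop ORF.
Frame 3: TCT ATG GGC CCG AGC AGG TAG TAG TCA ACC GTC GTG CAG GGA GCG ATG GTA ATC CAG ATC CGT ATC TTA AGG TAA AGG CCA AGG TAG CGA — ATG at 6, stop TAG at 21 → 18 nt; ATG at 48, stop TAA at 75 → 30 nt.
Frame 3 has an ORF of 30 nucleotides (positions 48–77) ≥ 27, so yes.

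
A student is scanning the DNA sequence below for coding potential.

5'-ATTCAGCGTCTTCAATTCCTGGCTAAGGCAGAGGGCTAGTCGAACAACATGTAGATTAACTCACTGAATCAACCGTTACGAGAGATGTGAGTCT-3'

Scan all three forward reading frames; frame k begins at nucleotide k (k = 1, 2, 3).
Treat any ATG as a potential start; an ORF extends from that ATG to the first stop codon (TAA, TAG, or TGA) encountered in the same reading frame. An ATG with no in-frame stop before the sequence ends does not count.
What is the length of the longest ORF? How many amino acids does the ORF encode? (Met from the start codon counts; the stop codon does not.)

Frame 1: ATT CAG CGT CTT CAA TTC CTG GCT AAG GCA GAG GGC TAG TCG AAC AAC ATG TAG ATT AAC TCA CTG AAT CAA CCG TTA CGA GAG ATG TGA GTC — ATG at 49, stop TAG at 52 → 6 nt; ATG at 85, stop TGA at 88 → 6 nt.
Frame 2: TTC AGC GTC TTC AAT TCC TGG CTA AGG CAG AGG GCT AGT CGA ACA ACA TGT AGA TTA ACT CAC TGA ATC AAC CGT TAC GAG AGA TGT GAG TCT — no ATG→stop ORF.
Frame 3: TCA GCG TCT TCA ATT CCT GGC TAA GGC AGA GGG CTA GTC GAA CAA CAT GTA GAT TAA CTC ACT GAA TCA ACC GTT ACG AGA GAT GTG AGT — no ATG→stop ORF.
Longest: frame 1, positions 49–54, 6 nt = 2 codons = 1 aa. → 1 amino acids.

1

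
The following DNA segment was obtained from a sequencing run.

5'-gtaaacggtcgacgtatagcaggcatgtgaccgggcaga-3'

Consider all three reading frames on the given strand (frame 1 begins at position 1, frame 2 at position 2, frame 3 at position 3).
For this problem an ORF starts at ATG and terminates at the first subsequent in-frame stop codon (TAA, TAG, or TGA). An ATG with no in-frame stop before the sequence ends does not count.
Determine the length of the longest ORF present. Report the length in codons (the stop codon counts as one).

2

Frame 1: GTA AAC GGT CGA CGT ATA GCA GGC ATG TGA CCG GGC AGA — ATG at 25, stop TGA at 28 → 6 nt.
Frame 2: TAA ACG GTC GAC GTA TAG CAG GCA TGT GAC CGG GCA — no ATG→stop ORF.
Frame 3: AAA CGG TCG ACG TAT AGC AGG CAT GTG ACC GGG CAG — no ATG→stop ORF.
Longest: frame 1, positions 25–30, 6 nt = 2 codons = 1 aa. → 2 codons.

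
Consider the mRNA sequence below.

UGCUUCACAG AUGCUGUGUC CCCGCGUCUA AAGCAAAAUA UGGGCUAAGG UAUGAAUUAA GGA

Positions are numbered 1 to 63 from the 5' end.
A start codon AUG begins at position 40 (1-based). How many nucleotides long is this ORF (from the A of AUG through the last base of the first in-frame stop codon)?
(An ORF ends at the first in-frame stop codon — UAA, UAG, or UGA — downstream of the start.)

9

Codons from position 40: AUG (40–42), GGC (43–45), UAA (46–48).
UAA is the first in-frame stop; ORF spans 40–48, 9 nucleotides.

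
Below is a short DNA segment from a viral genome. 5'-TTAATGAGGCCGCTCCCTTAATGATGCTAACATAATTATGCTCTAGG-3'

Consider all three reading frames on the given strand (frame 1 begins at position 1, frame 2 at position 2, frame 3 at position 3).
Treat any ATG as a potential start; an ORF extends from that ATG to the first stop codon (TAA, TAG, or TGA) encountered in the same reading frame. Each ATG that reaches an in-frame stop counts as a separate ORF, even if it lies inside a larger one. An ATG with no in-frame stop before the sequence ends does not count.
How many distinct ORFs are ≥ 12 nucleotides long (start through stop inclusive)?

Frame 1: TTA ATG AGG CCG CTC CCT TAA TGA TGC TAA CAT AAT TAT GCT CTA — ATG at 4, stop TAA at 19 → 18 nt.
Frame 2: TAA TGA GGC CGC TCC CTT AAT GAT GCT AAC ATA ATT ATG CTC TAG — ATG at 38, stop TAG at 44 → 9 nt.
Frame 3: AAT GAG GCC GCT CCC TTA ATG ATG CTA ACA TAA TTA TGC TCT AGG — ATG at 21, stop TAA at 33 → 15 nt; ATG at 24, stop TAA at 33 → 12 nt.
ORFs ≥ 12 nucleotides: frame 1 4–21 (18 nucleotides), frame 3 21–35 (15 nucleotides), frame 3 24–35 (12 nucleotides). Count = 3.

3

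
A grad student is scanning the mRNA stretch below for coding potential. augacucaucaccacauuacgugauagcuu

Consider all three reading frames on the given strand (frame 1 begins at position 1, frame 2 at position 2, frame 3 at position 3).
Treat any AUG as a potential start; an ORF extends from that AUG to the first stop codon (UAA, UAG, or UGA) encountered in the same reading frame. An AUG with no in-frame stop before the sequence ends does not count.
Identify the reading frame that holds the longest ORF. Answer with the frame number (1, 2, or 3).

1

Frame 1: AUG ACU CAU CAC CAC AUU ACG UGA UAG CUU — AUG at 1, stop UGA at 22 → 24 nt.
Frame 2: UGA CUC AUC ACC ACA UUA CGU GAU AGC — no AUG→stop ORF.
Frame 3: GAC UCA UCA CCA CAU UAC GUG AUA GCU — no AUG→stop ORF.
Longest ORF is 24 nt in frame 1 (positions 1–24).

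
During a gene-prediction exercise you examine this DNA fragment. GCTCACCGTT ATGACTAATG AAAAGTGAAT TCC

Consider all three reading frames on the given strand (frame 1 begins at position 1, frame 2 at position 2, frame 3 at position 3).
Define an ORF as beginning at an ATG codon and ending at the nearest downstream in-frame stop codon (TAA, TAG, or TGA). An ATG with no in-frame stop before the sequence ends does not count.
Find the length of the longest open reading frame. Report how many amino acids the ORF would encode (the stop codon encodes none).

Frame 1: GCT CAC CGT TAT GAC TAA TGA AAA GTG AAT TCC — no ATG→stop ORF.
Frame 2: CTC ACC GTT ATG ACT AAT GAA AAG TGA ATT — ATG at 11, stop TGA at 26 → 18 nt.
Frame 3: TCA CCG TTA TGA CTA ATG AAA AGT GAA TTC — no ATG→stop ORF.
Longest: frame 2, positions 11–28, 18 nt = 6 codons = 5 aa. → 5 amino acids.

5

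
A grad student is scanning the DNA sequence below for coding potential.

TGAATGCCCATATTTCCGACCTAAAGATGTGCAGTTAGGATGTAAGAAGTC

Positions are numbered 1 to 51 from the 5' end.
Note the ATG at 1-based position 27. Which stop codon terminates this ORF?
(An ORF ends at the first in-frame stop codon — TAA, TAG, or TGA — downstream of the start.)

TAG

Codons from position 27: ATG (27–29), TGC (30–32), AGT (33–35), TAG (36–38).
The first in-frame stop codon is TAG.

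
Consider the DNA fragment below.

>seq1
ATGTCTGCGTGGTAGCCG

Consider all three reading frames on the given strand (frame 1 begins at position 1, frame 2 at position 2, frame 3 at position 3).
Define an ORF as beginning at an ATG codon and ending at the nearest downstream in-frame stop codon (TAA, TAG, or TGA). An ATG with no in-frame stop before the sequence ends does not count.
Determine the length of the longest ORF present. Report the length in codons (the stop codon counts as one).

Frame 1: ATG TCT GCG TGG TAG CCG — ATG at 1, stop TAG at 13 → 15 nt.
Frame 2: TGT CTG CGT GGT AGC — no ATG→stop ORF.
Frame 3: GTC TGC GTG GTA GCC — no ATG→stop ORF.
Longest: frame 1, positions 1–15, 15 nt = 5 codons = 4 aa. → 5 codons.

5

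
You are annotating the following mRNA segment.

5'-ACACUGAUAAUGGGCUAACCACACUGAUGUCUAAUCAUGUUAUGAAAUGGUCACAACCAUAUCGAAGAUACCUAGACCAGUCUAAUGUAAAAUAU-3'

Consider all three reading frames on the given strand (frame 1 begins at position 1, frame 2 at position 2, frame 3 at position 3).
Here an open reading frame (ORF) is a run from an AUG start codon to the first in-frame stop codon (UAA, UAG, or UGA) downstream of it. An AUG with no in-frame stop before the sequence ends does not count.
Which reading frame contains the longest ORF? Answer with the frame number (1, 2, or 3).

Frame 1: ACA CUG AUA AUG GGC UAA CCA CAC UGA UGU CUA AUC AUG UUA UGA AAU GGU CAC AAC CAU AUC GAA GAU ACC UAG ACC AGU CUA AUG UAA AAU — AUG at 10, stop UAA at 16 → 9 nt; AUG at 37, stop UGA at 43 → 9 nt; AUG at 85, stop UAA at 88 → 6 nt.
Frame 2: CAC UGA UAA UGG GCU AAC CAC ACU GAU GUC UAA UCA UGU UAU GAA AUG GUC ACA ACC AUA UCG AAG AUA CCU AGA CCA GUC UAA UGU AAA AUA — AUG at 47, stop UAA at 83 → 39 nt.
Frame 3: ACU GAU AAU GGG CUA ACC ACA CUG AUG UCU AAU CAU GUU AUG AAA UGG UCA CAA CCA UAU CGA AGA UAC CUA GAC CAG UCU AAU GUA AAA UAU — no AUG→stop ORF.
Longest ORF is 39 nt in frame 2 (positions 47–85).

2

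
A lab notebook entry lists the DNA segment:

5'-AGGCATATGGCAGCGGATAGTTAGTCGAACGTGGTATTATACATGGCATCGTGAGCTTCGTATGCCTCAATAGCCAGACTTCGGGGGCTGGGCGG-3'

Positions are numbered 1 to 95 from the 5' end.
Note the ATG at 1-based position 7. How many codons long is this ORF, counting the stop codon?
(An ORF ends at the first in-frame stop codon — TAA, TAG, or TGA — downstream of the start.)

6

Codons from position 7: ATG (7–9), GCA (10–12), GCG (13–15), GAT (16–18), AGT (19–21), TAG (22–24).
TAG is the first in-frame stop; that's 6 codons including the stop.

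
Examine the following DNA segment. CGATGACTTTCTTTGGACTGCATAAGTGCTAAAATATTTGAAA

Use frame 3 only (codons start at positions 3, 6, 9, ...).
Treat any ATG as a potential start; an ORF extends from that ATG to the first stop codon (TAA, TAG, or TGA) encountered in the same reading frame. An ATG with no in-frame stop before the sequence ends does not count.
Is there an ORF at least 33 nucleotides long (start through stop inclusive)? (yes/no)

Frame 3: ATG ACT TTC TTT GGA CTG CAT AAG TGC TAA AAT ATT TGA — ATG at 3, stop TAA at 30 → 30 nt.
Largest ORF found is 30 nucleotides < 33, so no.

no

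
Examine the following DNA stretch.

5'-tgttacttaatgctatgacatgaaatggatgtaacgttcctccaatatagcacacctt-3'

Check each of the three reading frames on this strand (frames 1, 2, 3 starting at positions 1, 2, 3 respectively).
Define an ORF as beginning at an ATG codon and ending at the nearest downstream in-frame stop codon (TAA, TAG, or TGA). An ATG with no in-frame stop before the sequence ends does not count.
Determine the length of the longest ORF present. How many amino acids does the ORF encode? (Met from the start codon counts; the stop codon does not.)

Frame 1: TGT TAC TTA ATG CTA TGA CAT GAA ATG GAT GTA ACG TTC CTC CAA TAT AGC ACA CCT — ATG at 10, stop TGA at 16 → 9 nt.
Frame 2: GTT ACT TAA TGC TAT GAC ATG AAA TGG ATG TAA CGT TCC TCC AAT ATA GCA CAC CTT — ATG at 20, stop TAA at 32 → 15 nt; ATG at 29, stop TAA at 32 → 6 nt.
Frame 3: TTA CTT AAT GCT ATG ACA TGA AAT GGA TGT AAC GTT CCT CCA ATA TAG CAC ACC — ATG at 15, stop TGA at 21 → 9 nt.
Longest: frame 2, positions 20–34, 15 nt = 5 codons = 4 aa. → 4 amino acids.

4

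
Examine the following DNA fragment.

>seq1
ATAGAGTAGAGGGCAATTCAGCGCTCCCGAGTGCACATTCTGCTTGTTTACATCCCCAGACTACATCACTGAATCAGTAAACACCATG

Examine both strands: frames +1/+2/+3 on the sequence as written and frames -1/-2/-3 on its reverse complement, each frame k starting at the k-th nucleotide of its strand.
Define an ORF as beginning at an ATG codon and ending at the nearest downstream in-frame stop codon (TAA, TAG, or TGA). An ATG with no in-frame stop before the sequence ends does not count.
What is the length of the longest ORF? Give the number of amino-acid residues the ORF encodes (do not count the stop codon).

8

Reverse complement (5'→3'): CATGGTGTTTACTGATTCAGTGATGTAGTCTGGGGATGTAAACAAGCAGAATGTGCACTCGGGAGCGCTGAATTGCCCTCTACTCTAT
Frame +1: ATA GAG TAG AGG GCA ATT CAG CGC TCC CGA GTG CAC ATT CTG CTT GTT TAC ATC CCC AGA CTA CAT CAC TGA ATC AGT AAA CAC CAT — no ATG→stop ORF.
Frame +2: TAG AGT AGA GGG CAA TTC AGC GCT CCC GAG TGC ACA TTC TGC TTG TTT ACA TCC CCA GAC TAC ATC ACT GAA TCA GTA AAC ACC ATG — no ATG→stop ORF.
Frame +3: AGA GTA GAG GGC AAT TCA GCG CTC CCG AGT GCA CAT TCT GCT TGT TTA CAT CCC CAG ACT ACA TCA CTG AAT CAG TAA ACA CCA — no ATG→stop ORF.
Frame -1: CAT GGT GTT TAC TGA TTC AGT GAT GTA GTC TGG GGA TGT AAA CAA GCA GAA TGT GCA CTC GGG AGC GCT GAA TTG CCC TCT ACT CTA — no ATG→stop ORF.
Frame -2: ATG GTG TTT ACT GAT TCA GTG ATG TAG TCT GGG GAT GTA AAC AAG CAG AAT GTG CAC TCG GGA GCG CTG AAT TGC CCT CTA CTC TAT — ATG at 2, stop TAG at 26 → 27 nt; ATG at 23, stop TAG at 26 → 6 nt.
Frame -3: TGG TGT TTA CTG ATT CAG TGA TGT AGT CTG GGG ATG TAA ACA AGC AGA ATG TGC ACT CGG GAG CGC TGA ATT GCC CTC TAC TCT — ATG at 36, stop TAA at 39 → 6 nt; ATG at 51, stop TGA at 69 → 21 nt.
Longest: frame -2, positions 2–28, 27 nt = 9 codons = 8 aa. → 8 amino acids.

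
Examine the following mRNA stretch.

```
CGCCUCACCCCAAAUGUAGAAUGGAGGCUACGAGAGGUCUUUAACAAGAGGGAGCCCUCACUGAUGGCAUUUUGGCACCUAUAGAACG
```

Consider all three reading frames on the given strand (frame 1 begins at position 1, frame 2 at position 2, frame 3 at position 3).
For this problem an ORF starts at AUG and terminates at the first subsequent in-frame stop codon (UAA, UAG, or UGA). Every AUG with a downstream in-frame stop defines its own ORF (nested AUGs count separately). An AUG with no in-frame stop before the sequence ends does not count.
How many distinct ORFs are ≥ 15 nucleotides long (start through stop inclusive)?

2

Frame 1: CGC CUC ACC CCA AAU GUA GAA UGG AGG CUA CGA GAG GUC UUU AAC AAG AGG GAG CCC UCA CUG AUG GCA UUU UGG CAC CUA UAG AAC — AUG at 64, stop UAG at 82 → 21 nt.
Frame 2: GCC UCA CCC CAA AUG UAG AAU GGA GGC UAC GAG AGG UCU UUA ACA AGA GGG AGC CCU CAC UGA UGG CAU UUU GGC ACC UAU AGA ACG — AUG at 14, stop UAG at 17 → 6 nt.
Frame 3: CCU CAC CCC AAA UGU AGA AUG GAG GCU ACG AGA GGU CUU UAA CAA GAG GGA GCC CUC ACU GAU GGC AUU UUG GCA CCU AUA GAA — AUG at 21, stop UAA at 42 → 24 nt.
ORFs ≥ 15 nucleotides: frame 1 64–84 (21 nucleotides), frame 3 21–44 (24 nucleotides). Count = 2.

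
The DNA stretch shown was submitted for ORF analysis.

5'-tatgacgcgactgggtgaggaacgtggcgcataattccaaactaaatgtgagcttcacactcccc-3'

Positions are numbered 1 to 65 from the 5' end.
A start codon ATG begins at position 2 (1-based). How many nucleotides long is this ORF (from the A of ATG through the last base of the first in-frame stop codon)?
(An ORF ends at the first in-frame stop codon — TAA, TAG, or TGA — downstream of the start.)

33

Codons from position 2: ATG (2–4), ACG (5–7), CGA (8–10), CTG (11–13), GGT (14–16), GAG (17–19), GAA (20–22), CGT (23–25), GGC (26–28), GCA (29–31), TAA (32–34).
TAA is the first in-frame stop; ORF spans 2–34, 33 nucleotides.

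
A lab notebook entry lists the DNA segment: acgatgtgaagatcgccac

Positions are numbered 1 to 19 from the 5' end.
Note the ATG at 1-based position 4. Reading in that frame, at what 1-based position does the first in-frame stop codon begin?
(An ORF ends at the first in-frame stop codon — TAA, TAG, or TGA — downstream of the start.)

Codons from position 4: ATG (4–6), TGA (7–9).
TGA is a stop codon; it begins at position 7.

7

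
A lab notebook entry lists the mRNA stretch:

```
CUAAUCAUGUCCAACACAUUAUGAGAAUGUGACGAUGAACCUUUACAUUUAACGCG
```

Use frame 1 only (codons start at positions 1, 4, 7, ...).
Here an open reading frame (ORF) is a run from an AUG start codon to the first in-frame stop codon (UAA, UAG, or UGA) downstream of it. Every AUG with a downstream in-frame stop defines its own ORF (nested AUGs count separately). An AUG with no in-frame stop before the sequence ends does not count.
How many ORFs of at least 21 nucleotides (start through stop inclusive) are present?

0

Frame 1: CUA AUC AUG UCC AAC ACA UUA UGA GAA UGU GAC GAU GAA CCU UUA CAU UUA ACG — AUG at 7, stop UGA at 22 → 18 nt.
No ORF reaches 21 nucleotides. Count = 0.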